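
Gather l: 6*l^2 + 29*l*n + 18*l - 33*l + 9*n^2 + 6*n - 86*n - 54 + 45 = 6*l^2 + l*(29*n - 15) + 9*n^2 - 80*n - 9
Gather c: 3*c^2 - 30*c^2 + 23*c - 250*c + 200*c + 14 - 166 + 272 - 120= -27*c^2 - 27*c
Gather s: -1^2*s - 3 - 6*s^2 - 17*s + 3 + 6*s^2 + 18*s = 0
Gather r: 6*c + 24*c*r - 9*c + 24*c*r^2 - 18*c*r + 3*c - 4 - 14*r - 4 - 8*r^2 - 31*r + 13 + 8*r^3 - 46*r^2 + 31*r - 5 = 8*r^3 + r^2*(24*c - 54) + r*(6*c - 14)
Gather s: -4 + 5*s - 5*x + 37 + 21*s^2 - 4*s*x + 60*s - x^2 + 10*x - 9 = 21*s^2 + s*(65 - 4*x) - x^2 + 5*x + 24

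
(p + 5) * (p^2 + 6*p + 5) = p^3 + 11*p^2 + 35*p + 25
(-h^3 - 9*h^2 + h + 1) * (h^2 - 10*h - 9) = -h^5 + h^4 + 100*h^3 + 72*h^2 - 19*h - 9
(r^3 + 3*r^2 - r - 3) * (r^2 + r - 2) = r^5 + 4*r^4 - 10*r^2 - r + 6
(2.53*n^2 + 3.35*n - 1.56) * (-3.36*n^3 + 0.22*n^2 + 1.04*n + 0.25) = -8.5008*n^5 - 10.6994*n^4 + 8.6098*n^3 + 3.7733*n^2 - 0.7849*n - 0.39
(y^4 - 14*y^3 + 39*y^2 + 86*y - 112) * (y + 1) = y^5 - 13*y^4 + 25*y^3 + 125*y^2 - 26*y - 112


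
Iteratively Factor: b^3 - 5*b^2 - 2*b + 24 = (b - 4)*(b^2 - b - 6) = (b - 4)*(b - 3)*(b + 2)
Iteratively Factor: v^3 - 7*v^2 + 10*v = (v - 5)*(v^2 - 2*v) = (v - 5)*(v - 2)*(v)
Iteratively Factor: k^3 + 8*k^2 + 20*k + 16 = (k + 2)*(k^2 + 6*k + 8) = (k + 2)*(k + 4)*(k + 2)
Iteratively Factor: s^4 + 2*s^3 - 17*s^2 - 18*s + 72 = (s + 4)*(s^3 - 2*s^2 - 9*s + 18) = (s - 3)*(s + 4)*(s^2 + s - 6) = (s - 3)*(s - 2)*(s + 4)*(s + 3)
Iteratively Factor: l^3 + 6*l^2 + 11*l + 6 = (l + 1)*(l^2 + 5*l + 6) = (l + 1)*(l + 2)*(l + 3)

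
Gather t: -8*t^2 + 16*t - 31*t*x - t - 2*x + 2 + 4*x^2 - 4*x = -8*t^2 + t*(15 - 31*x) + 4*x^2 - 6*x + 2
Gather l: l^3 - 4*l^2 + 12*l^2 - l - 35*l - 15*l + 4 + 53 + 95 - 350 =l^3 + 8*l^2 - 51*l - 198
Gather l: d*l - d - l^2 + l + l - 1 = -d - l^2 + l*(d + 2) - 1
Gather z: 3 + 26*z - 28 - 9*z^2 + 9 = -9*z^2 + 26*z - 16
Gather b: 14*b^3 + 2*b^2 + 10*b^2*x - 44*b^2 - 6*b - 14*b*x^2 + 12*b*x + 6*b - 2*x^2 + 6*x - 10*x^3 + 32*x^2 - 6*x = 14*b^3 + b^2*(10*x - 42) + b*(-14*x^2 + 12*x) - 10*x^3 + 30*x^2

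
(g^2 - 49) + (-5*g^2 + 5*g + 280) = -4*g^2 + 5*g + 231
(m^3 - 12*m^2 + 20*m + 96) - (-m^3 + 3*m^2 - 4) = 2*m^3 - 15*m^2 + 20*m + 100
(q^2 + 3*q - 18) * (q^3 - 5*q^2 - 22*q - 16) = q^5 - 2*q^4 - 55*q^3 + 8*q^2 + 348*q + 288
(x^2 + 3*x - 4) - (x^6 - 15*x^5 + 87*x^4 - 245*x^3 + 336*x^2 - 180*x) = -x^6 + 15*x^5 - 87*x^4 + 245*x^3 - 335*x^2 + 183*x - 4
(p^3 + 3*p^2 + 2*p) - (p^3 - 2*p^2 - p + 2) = 5*p^2 + 3*p - 2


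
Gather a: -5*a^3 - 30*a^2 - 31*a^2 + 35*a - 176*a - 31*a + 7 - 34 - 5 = -5*a^3 - 61*a^2 - 172*a - 32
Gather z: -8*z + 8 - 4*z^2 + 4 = -4*z^2 - 8*z + 12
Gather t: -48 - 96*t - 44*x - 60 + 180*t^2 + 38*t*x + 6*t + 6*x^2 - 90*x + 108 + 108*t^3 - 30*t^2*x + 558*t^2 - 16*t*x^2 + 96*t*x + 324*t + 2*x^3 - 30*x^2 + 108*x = 108*t^3 + t^2*(738 - 30*x) + t*(-16*x^2 + 134*x + 234) + 2*x^3 - 24*x^2 - 26*x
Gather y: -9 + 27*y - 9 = 27*y - 18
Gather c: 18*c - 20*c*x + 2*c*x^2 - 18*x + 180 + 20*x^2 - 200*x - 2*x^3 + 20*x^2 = c*(2*x^2 - 20*x + 18) - 2*x^3 + 40*x^2 - 218*x + 180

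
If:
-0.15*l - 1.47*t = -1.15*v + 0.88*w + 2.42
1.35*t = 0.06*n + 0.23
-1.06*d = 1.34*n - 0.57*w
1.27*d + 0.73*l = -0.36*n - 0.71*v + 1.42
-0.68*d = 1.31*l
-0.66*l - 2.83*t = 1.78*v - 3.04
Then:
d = 0.64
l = -0.33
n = -0.85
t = 0.13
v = 1.62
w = -0.80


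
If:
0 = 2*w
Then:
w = 0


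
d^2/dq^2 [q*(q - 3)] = 2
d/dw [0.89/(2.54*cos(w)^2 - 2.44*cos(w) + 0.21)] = (4.5212*cos(w) - 2.1716)*sin(w)/(2.54*cos(w)^2 - 2.44*cos(w) + 0.21)^2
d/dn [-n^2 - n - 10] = -2*n - 1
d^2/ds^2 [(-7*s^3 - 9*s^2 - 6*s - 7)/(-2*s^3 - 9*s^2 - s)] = 2*(-90*s^6 + 30*s^5 + 438*s^4 + 1408*s^3 + 1743*s^2 + 189*s + 7)/(s^3*(8*s^6 + 108*s^5 + 498*s^4 + 837*s^3 + 249*s^2 + 27*s + 1))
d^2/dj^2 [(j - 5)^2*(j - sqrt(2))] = 6*j - 20 - 2*sqrt(2)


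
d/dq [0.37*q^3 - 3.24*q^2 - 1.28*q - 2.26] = 1.11*q^2 - 6.48*q - 1.28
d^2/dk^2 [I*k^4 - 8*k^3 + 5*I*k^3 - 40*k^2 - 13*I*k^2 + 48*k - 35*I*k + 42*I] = 12*I*k^2 + k*(-48 + 30*I) - 80 - 26*I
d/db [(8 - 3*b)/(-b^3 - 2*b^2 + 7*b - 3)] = (-6*b^3 + 18*b^2 + 32*b - 47)/(b^6 + 4*b^5 - 10*b^4 - 22*b^3 + 61*b^2 - 42*b + 9)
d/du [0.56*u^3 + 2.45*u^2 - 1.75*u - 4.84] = 1.68*u^2 + 4.9*u - 1.75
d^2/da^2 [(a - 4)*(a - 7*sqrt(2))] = 2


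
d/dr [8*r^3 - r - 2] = 24*r^2 - 1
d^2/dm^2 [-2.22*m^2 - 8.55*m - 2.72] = -4.44000000000000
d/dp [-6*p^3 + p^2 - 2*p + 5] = -18*p^2 + 2*p - 2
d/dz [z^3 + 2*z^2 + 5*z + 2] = 3*z^2 + 4*z + 5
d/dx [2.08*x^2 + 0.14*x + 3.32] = 4.16*x + 0.14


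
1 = 1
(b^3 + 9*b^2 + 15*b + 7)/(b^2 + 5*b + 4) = (b^2 + 8*b + 7)/(b + 4)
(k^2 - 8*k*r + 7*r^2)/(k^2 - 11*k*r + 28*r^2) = (-k + r)/(-k + 4*r)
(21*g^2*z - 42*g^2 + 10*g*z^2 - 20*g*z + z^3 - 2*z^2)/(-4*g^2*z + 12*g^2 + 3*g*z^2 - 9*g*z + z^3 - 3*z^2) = (-21*g^2*z + 42*g^2 - 10*g*z^2 + 20*g*z - z^3 + 2*z^2)/(4*g^2*z - 12*g^2 - 3*g*z^2 + 9*g*z - z^3 + 3*z^2)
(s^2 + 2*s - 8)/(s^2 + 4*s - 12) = (s + 4)/(s + 6)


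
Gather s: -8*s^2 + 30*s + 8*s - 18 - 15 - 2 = -8*s^2 + 38*s - 35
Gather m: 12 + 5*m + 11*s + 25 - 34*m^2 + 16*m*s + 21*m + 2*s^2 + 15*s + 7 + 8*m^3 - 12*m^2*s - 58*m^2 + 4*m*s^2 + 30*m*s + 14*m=8*m^3 + m^2*(-12*s - 92) + m*(4*s^2 + 46*s + 40) + 2*s^2 + 26*s + 44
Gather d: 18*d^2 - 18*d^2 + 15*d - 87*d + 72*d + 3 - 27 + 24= 0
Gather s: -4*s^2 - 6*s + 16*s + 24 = -4*s^2 + 10*s + 24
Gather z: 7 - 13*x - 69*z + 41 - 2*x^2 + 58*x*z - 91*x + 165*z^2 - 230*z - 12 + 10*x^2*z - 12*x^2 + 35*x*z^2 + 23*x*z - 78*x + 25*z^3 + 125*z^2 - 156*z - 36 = -14*x^2 - 182*x + 25*z^3 + z^2*(35*x + 290) + z*(10*x^2 + 81*x - 455)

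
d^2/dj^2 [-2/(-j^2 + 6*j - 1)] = 4*(-j^2 + 6*j + 4*(j - 3)^2 - 1)/(j^2 - 6*j + 1)^3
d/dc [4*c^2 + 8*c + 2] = 8*c + 8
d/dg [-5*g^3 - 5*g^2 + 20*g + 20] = -15*g^2 - 10*g + 20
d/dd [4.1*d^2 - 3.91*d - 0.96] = 8.2*d - 3.91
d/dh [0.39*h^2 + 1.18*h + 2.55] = 0.78*h + 1.18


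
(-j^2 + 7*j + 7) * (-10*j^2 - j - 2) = 10*j^4 - 69*j^3 - 75*j^2 - 21*j - 14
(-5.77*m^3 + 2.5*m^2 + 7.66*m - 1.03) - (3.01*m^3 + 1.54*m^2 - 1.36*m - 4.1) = -8.78*m^3 + 0.96*m^2 + 9.02*m + 3.07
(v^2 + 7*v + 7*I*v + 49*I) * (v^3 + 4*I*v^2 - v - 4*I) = v^5 + 7*v^4 + 11*I*v^4 - 29*v^3 + 77*I*v^3 - 203*v^2 - 11*I*v^2 + 28*v - 77*I*v + 196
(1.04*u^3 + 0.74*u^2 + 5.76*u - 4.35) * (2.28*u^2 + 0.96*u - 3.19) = 2.3712*u^5 + 2.6856*u^4 + 10.5256*u^3 - 6.749*u^2 - 22.5504*u + 13.8765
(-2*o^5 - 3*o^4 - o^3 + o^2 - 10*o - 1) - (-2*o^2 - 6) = -2*o^5 - 3*o^4 - o^3 + 3*o^2 - 10*o + 5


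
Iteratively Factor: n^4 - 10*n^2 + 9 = (n - 1)*(n^3 + n^2 - 9*n - 9) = (n - 3)*(n - 1)*(n^2 + 4*n + 3) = (n - 3)*(n - 1)*(n + 3)*(n + 1)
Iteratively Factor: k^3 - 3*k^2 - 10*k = (k + 2)*(k^2 - 5*k) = (k - 5)*(k + 2)*(k)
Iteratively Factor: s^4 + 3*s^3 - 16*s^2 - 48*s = (s + 3)*(s^3 - 16*s) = s*(s + 3)*(s^2 - 16) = s*(s - 4)*(s + 3)*(s + 4)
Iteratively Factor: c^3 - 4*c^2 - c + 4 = (c - 1)*(c^2 - 3*c - 4) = (c - 4)*(c - 1)*(c + 1)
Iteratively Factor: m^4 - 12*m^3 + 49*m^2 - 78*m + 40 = (m - 2)*(m^3 - 10*m^2 + 29*m - 20) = (m - 2)*(m - 1)*(m^2 - 9*m + 20) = (m - 4)*(m - 2)*(m - 1)*(m - 5)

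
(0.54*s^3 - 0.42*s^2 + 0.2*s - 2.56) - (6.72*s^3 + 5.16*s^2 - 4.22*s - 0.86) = -6.18*s^3 - 5.58*s^2 + 4.42*s - 1.7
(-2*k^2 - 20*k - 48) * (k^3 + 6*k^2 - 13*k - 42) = -2*k^5 - 32*k^4 - 142*k^3 + 56*k^2 + 1464*k + 2016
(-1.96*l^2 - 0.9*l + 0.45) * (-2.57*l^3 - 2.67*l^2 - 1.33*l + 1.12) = 5.0372*l^5 + 7.5462*l^4 + 3.8533*l^3 - 2.1997*l^2 - 1.6065*l + 0.504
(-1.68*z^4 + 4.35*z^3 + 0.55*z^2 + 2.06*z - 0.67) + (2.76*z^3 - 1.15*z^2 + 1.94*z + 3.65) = -1.68*z^4 + 7.11*z^3 - 0.6*z^2 + 4.0*z + 2.98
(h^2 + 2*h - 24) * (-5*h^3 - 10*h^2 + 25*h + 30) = -5*h^5 - 20*h^4 + 125*h^3 + 320*h^2 - 540*h - 720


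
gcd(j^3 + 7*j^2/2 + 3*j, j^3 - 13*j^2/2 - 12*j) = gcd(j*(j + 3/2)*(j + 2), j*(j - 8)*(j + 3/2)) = j^2 + 3*j/2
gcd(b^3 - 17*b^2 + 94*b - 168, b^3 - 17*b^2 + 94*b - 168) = b^3 - 17*b^2 + 94*b - 168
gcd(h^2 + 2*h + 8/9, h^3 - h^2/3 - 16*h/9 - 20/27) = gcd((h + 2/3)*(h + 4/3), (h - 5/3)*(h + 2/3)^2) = h + 2/3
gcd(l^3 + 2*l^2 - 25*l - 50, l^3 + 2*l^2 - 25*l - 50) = l^3 + 2*l^2 - 25*l - 50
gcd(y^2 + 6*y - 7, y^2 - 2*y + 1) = y - 1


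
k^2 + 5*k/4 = k*(k + 5/4)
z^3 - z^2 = z^2*(z - 1)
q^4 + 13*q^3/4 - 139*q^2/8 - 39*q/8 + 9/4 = (q - 3)*(q - 1/4)*(q + 1/2)*(q + 6)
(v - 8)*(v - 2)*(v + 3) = v^3 - 7*v^2 - 14*v + 48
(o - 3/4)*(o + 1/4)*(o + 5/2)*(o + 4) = o^4 + 6*o^3 + 105*o^2/16 - 199*o/32 - 15/8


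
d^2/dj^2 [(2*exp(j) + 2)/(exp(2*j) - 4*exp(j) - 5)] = 2*(exp(j) + 5)*exp(j)/(exp(3*j) - 15*exp(2*j) + 75*exp(j) - 125)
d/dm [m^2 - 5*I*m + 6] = 2*m - 5*I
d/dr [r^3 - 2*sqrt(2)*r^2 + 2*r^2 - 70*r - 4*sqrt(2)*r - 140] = 3*r^2 - 4*sqrt(2)*r + 4*r - 70 - 4*sqrt(2)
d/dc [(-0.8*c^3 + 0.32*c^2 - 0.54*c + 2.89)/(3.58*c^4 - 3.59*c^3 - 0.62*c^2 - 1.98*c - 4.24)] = (2.864*c^6 - 2.2912*c^5 + 7.4444*c^4 - 42.094*c^3 + 40.3329*c^2 + 0.87*c + 8.0118)/(12.8164*c^8 - 25.7044*c^7 + 8.4489*c^6 - 9.7252*c^5 - 15.7576*c^4 + 32.8984*c^3 + 9.178*c^2 + 16.7904*c + 17.9776)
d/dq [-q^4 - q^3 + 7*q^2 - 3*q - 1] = -4*q^3 - 3*q^2 + 14*q - 3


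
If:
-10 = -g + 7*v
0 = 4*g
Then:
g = 0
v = -10/7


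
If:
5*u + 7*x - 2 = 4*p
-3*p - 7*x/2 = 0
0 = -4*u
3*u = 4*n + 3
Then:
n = -3/4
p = -1/5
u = 0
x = 6/35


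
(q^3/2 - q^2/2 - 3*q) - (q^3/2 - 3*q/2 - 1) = -q^2/2 - 3*q/2 + 1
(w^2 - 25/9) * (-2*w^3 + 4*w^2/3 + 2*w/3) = -2*w^5 + 4*w^4/3 + 56*w^3/9 - 100*w^2/27 - 50*w/27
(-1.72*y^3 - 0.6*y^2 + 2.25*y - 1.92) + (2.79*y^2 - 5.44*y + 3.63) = -1.72*y^3 + 2.19*y^2 - 3.19*y + 1.71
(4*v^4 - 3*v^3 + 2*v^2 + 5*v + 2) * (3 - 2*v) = -8*v^5 + 18*v^4 - 13*v^3 - 4*v^2 + 11*v + 6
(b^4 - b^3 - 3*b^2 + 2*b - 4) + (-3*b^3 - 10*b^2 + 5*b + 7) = b^4 - 4*b^3 - 13*b^2 + 7*b + 3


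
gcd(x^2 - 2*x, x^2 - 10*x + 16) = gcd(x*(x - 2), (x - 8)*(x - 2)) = x - 2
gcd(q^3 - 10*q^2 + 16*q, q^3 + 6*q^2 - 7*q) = q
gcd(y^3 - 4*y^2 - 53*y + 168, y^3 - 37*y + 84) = y^2 + 4*y - 21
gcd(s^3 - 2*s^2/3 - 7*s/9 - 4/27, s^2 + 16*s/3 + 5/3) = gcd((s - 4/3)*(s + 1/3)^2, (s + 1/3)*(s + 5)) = s + 1/3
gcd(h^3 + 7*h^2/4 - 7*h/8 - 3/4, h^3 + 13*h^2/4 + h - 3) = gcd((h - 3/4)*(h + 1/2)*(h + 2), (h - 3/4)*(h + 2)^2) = h^2 + 5*h/4 - 3/2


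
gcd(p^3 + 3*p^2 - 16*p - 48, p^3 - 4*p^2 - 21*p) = p + 3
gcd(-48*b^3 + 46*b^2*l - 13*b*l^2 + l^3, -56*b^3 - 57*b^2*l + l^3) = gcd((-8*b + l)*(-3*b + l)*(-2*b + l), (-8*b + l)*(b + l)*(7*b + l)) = 8*b - l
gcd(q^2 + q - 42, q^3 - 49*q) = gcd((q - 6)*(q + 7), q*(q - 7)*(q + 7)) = q + 7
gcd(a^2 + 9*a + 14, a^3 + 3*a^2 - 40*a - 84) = a^2 + 9*a + 14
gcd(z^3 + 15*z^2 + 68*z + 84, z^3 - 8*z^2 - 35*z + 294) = z + 6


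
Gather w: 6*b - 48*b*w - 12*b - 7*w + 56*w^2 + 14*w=-6*b + 56*w^2 + w*(7 - 48*b)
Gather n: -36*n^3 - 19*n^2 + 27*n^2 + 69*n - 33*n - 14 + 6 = -36*n^3 + 8*n^2 + 36*n - 8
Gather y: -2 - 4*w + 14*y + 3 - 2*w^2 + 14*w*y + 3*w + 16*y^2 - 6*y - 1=-2*w^2 - w + 16*y^2 + y*(14*w + 8)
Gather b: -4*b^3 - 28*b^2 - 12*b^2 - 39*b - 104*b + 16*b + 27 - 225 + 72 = -4*b^3 - 40*b^2 - 127*b - 126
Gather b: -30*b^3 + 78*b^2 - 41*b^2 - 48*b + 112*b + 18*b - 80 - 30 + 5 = -30*b^3 + 37*b^2 + 82*b - 105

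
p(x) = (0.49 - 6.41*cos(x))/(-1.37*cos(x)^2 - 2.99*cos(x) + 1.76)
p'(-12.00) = 2.65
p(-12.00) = 2.83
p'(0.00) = 0.00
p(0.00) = 2.28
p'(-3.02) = -0.21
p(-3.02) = 2.03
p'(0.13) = 0.34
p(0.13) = 2.30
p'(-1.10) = -660.90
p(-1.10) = -19.84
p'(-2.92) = -0.38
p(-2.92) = 2.00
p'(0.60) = 3.08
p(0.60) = 2.93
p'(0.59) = 2.94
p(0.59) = 2.90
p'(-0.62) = -3.38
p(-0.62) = 2.99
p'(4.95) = -10.10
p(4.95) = -1.04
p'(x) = (0.49 - 6.41*cos(x))*(-2.74*sin(x)*cos(x) - 2.99*sin(x))/(-1.37*cos(x)^2 - 2.99*cos(x) + 1.76)^2 + 6.41*sin(x)/(-1.37*cos(x)^2 - 2.99*cos(x) + 1.76)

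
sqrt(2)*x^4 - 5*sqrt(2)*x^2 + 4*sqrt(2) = (x - 2)*(x - 1)*(x + 2)*(sqrt(2)*x + sqrt(2))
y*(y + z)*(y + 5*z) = y^3 + 6*y^2*z + 5*y*z^2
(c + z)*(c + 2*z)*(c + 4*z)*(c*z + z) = c^4*z + 7*c^3*z^2 + c^3*z + 14*c^2*z^3 + 7*c^2*z^2 + 8*c*z^4 + 14*c*z^3 + 8*z^4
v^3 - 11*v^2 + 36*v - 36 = (v - 6)*(v - 3)*(v - 2)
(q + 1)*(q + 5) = q^2 + 6*q + 5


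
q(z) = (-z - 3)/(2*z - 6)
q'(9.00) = 0.08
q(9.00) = -1.00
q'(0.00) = 0.33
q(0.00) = 0.50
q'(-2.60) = 0.10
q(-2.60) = 0.04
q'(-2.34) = 0.11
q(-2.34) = 0.06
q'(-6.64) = 0.03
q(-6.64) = -0.19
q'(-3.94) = 0.06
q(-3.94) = -0.07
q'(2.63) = 21.91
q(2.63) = 7.61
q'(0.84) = 0.64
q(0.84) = 0.89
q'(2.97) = 3333.33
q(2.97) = 99.50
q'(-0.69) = 0.22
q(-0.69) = 0.31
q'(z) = -2*(-z - 3)/(2*z - 6)^2 - 1/(2*z - 6)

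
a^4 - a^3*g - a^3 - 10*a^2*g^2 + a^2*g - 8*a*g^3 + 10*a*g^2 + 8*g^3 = (a - 1)*(a - 4*g)*(a + g)*(a + 2*g)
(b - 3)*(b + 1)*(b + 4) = b^3 + 2*b^2 - 11*b - 12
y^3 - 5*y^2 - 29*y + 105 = (y - 7)*(y - 3)*(y + 5)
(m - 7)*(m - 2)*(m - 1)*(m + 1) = m^4 - 9*m^3 + 13*m^2 + 9*m - 14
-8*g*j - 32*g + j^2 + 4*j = (-8*g + j)*(j + 4)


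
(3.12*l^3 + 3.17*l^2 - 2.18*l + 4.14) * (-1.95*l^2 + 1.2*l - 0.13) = -6.084*l^5 - 2.4375*l^4 + 7.6494*l^3 - 11.1011*l^2 + 5.2514*l - 0.5382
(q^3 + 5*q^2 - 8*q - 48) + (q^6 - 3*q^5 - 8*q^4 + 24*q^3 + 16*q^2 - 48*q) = q^6 - 3*q^5 - 8*q^4 + 25*q^3 + 21*q^2 - 56*q - 48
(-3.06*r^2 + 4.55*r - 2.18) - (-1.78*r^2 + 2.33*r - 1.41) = -1.28*r^2 + 2.22*r - 0.77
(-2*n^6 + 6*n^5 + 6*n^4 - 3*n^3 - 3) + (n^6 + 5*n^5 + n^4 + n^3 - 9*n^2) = -n^6 + 11*n^5 + 7*n^4 - 2*n^3 - 9*n^2 - 3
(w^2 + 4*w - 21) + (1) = w^2 + 4*w - 20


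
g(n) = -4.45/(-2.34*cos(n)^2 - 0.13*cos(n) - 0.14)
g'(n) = -4.45*(-4.68*sin(n)*cos(n) - 0.13*sin(n))/(-2.34*cos(n)^2 - 0.13*cos(n) - 0.14)^2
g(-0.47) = 2.10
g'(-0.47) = -1.94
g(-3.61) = 2.36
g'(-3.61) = -2.28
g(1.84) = 16.42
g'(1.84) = -65.14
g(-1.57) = 31.76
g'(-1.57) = -30.32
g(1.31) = 13.52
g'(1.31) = 53.07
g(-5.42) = 3.67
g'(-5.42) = 7.29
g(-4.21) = 7.18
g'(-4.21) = -21.55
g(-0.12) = 1.73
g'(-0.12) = -0.38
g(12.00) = 2.32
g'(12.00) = -2.65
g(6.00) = 1.84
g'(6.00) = -0.98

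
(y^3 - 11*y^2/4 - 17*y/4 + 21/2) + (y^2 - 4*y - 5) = y^3 - 7*y^2/4 - 33*y/4 + 11/2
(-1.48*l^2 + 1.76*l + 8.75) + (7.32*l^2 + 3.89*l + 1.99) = 5.84*l^2 + 5.65*l + 10.74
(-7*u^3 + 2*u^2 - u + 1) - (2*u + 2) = -7*u^3 + 2*u^2 - 3*u - 1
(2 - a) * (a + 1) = -a^2 + a + 2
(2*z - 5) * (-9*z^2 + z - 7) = -18*z^3 + 47*z^2 - 19*z + 35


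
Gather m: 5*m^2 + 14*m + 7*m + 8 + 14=5*m^2 + 21*m + 22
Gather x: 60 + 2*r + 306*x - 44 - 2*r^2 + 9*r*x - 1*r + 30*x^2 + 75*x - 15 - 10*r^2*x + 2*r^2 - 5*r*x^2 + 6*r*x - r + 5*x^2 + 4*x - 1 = x^2*(35 - 5*r) + x*(-10*r^2 + 15*r + 385)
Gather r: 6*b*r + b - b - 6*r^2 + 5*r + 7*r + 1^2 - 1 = -6*r^2 + r*(6*b + 12)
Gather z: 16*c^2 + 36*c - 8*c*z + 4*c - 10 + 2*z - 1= 16*c^2 + 40*c + z*(2 - 8*c) - 11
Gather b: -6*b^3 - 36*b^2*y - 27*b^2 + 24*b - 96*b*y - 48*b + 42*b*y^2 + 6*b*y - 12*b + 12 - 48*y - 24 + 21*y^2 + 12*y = -6*b^3 + b^2*(-36*y - 27) + b*(42*y^2 - 90*y - 36) + 21*y^2 - 36*y - 12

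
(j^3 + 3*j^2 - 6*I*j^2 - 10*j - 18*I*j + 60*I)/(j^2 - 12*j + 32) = (j^3 + j^2*(3 - 6*I) + j*(-10 - 18*I) + 60*I)/(j^2 - 12*j + 32)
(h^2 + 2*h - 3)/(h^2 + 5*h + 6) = (h - 1)/(h + 2)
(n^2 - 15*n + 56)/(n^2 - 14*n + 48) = (n - 7)/(n - 6)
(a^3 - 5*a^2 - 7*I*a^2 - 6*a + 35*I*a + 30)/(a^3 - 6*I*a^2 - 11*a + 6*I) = (a^2 - a*(5 + 6*I) + 30*I)/(a^2 - 5*I*a - 6)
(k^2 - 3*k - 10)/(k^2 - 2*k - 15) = (k + 2)/(k + 3)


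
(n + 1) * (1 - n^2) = -n^3 - n^2 + n + 1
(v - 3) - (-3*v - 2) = 4*v - 1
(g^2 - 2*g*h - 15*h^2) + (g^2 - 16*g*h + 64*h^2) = 2*g^2 - 18*g*h + 49*h^2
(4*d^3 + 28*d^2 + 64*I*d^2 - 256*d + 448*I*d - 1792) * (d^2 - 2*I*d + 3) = 4*d^5 + 28*d^4 + 56*I*d^4 - 116*d^3 + 392*I*d^3 - 812*d^2 + 704*I*d^2 - 768*d + 4928*I*d - 5376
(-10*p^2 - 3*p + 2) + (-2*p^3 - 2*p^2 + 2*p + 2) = -2*p^3 - 12*p^2 - p + 4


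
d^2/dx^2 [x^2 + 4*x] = 2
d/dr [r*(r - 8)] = 2*r - 8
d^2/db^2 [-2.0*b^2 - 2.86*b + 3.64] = -4.00000000000000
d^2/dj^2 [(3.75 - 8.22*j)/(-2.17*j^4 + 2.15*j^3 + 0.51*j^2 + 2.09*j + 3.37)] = (464.485896*j^7 - 966.77406*j^6 + 698.268006*j^5 + 144.450126*j^4 + 1134.883164*j^3 - 1150.73262*j^2 + 54.274716*j - 135.662352)/(10.218313*j^12 - 30.372405*j^11 + 22.887858*j^10 - 25.186748*j^9 + 5.519217*j^8 + 77.553708*j^7 - 9.802431*j^6 + 39.727464*j^5 - 26.237955*j^4 - 103.933832*j^3 - 61.537548*j^2 - 71.207763*j - 38.272753)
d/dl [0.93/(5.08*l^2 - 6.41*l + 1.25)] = (5.9613 - 9.4488*l)/(5.08*l^2 - 6.41*l + 1.25)^2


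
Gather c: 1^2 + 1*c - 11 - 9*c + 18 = 8 - 8*c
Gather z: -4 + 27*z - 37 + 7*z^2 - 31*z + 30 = 7*z^2 - 4*z - 11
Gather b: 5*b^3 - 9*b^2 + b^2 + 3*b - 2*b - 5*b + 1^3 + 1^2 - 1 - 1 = 5*b^3 - 8*b^2 - 4*b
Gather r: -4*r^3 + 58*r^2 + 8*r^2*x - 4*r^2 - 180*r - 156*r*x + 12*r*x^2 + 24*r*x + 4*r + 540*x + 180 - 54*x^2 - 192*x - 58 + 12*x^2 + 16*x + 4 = -4*r^3 + r^2*(8*x + 54) + r*(12*x^2 - 132*x - 176) - 42*x^2 + 364*x + 126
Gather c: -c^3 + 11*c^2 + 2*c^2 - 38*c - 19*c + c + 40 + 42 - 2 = -c^3 + 13*c^2 - 56*c + 80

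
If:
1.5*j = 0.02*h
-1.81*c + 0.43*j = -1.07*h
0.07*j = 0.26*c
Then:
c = 0.00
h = 0.00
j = 0.00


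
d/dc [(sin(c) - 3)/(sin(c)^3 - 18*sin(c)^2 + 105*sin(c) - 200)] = (17*sin(c) + cos(2*c) - 24)*cos(c)/((sin(c) - 8)^2*(sin(c) - 5)^3)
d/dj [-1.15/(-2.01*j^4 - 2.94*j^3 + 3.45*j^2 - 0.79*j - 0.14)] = (-9.246*j^3 - 10.143*j^2 + 7.935*j - 0.9085)/(2.01*j^4 + 2.94*j^3 - 3.45*j^2 + 0.79*j + 0.14)^2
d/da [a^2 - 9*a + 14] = 2*a - 9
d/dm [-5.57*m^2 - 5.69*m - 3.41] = -11.14*m - 5.69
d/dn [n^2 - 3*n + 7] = 2*n - 3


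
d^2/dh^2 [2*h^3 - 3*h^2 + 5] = 12*h - 6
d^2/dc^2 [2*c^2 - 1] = 4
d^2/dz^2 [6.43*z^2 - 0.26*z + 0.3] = 12.8600000000000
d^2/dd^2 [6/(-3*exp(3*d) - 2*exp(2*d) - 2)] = 6*(-2*(9*exp(d) + 4)^2*exp(2*d) + (27*exp(d) + 8)*(3*exp(3*d) + 2*exp(2*d) + 2))*exp(2*d)/(3*exp(3*d) + 2*exp(2*d) + 2)^3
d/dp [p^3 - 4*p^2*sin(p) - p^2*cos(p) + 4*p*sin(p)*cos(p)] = p^2*sin(p) - 4*p^2*cos(p) + 3*p^2 - 8*p*sin(p) - 2*p*cos(p) + 4*p*cos(2*p) + 2*sin(2*p)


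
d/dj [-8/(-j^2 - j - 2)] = 8*(-2*j - 1)/(j^2 + j + 2)^2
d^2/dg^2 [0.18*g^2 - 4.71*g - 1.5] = 0.360000000000000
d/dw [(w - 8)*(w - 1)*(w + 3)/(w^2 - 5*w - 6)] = (w^4 - 10*w^3 + 31*w^2 + 24*w + 234)/(w^4 - 10*w^3 + 13*w^2 + 60*w + 36)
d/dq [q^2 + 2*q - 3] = 2*q + 2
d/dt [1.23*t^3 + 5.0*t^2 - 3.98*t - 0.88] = 3.69*t^2 + 10.0*t - 3.98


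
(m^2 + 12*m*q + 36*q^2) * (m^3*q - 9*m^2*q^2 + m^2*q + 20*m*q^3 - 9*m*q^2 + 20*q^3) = m^5*q + 3*m^4*q^2 + m^4*q - 52*m^3*q^3 + 3*m^3*q^2 - 84*m^2*q^4 - 52*m^2*q^3 + 720*m*q^5 - 84*m*q^4 + 720*q^5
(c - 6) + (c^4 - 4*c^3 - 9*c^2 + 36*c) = c^4 - 4*c^3 - 9*c^2 + 37*c - 6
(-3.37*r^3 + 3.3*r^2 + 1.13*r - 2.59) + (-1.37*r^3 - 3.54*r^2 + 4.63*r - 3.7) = -4.74*r^3 - 0.24*r^2 + 5.76*r - 6.29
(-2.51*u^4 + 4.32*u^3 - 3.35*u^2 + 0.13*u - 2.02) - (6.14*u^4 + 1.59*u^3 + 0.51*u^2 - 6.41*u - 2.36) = -8.65*u^4 + 2.73*u^3 - 3.86*u^2 + 6.54*u + 0.34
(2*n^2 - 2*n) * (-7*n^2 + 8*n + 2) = -14*n^4 + 30*n^3 - 12*n^2 - 4*n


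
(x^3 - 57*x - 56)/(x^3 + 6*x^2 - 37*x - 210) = (x^2 - 7*x - 8)/(x^2 - x - 30)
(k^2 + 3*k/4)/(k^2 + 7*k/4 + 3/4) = k/(k + 1)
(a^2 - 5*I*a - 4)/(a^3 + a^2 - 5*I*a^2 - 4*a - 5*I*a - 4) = 1/(a + 1)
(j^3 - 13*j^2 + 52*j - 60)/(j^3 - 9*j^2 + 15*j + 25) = (j^2 - 8*j + 12)/(j^2 - 4*j - 5)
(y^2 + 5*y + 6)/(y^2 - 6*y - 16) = (y + 3)/(y - 8)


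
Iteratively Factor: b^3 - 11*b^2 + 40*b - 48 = (b - 4)*(b^2 - 7*b + 12) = (b - 4)*(b - 3)*(b - 4)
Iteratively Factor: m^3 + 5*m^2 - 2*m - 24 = (m + 4)*(m^2 + m - 6) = (m - 2)*(m + 4)*(m + 3)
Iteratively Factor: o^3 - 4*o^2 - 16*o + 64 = (o - 4)*(o^2 - 16) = (o - 4)*(o + 4)*(o - 4)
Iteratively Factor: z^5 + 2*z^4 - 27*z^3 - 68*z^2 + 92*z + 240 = (z + 2)*(z^4 - 27*z^2 - 14*z + 120) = (z - 2)*(z + 2)*(z^3 + 2*z^2 - 23*z - 60) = (z - 5)*(z - 2)*(z + 2)*(z^2 + 7*z + 12) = (z - 5)*(z - 2)*(z + 2)*(z + 4)*(z + 3)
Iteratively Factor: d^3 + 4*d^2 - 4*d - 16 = (d + 2)*(d^2 + 2*d - 8) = (d + 2)*(d + 4)*(d - 2)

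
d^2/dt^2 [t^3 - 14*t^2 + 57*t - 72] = 6*t - 28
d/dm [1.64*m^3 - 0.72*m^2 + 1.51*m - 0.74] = 4.92*m^2 - 1.44*m + 1.51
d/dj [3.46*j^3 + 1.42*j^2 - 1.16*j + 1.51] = 10.38*j^2 + 2.84*j - 1.16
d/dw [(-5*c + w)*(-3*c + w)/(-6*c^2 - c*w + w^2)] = 7*c/(4*c^2 + 4*c*w + w^2)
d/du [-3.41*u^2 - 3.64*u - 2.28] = -6.82*u - 3.64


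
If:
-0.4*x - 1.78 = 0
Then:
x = -4.45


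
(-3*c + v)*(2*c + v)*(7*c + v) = -42*c^3 - 13*c^2*v + 6*c*v^2 + v^3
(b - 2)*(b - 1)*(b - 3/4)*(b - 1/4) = b^4 - 4*b^3 + 83*b^2/16 - 41*b/16 + 3/8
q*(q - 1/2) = q^2 - q/2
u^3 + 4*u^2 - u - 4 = (u - 1)*(u + 1)*(u + 4)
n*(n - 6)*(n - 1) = n^3 - 7*n^2 + 6*n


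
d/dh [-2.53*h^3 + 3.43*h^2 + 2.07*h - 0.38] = -7.59*h^2 + 6.86*h + 2.07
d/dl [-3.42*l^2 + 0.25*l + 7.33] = 0.25 - 6.84*l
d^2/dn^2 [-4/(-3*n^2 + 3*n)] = 8*(-n*(n - 1) + (2*n - 1)^2)/(3*n^3*(n - 1)^3)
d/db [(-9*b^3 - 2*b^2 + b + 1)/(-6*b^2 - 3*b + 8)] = (54*b^4 + 54*b^3 - 204*b^2 - 20*b + 11)/(36*b^4 + 36*b^3 - 87*b^2 - 48*b + 64)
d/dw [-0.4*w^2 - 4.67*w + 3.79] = -0.8*w - 4.67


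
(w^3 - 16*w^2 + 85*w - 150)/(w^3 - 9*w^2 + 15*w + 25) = (w - 6)/(w + 1)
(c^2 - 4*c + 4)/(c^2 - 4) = (c - 2)/(c + 2)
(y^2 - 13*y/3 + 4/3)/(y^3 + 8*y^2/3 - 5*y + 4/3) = (y - 4)/(y^2 + 3*y - 4)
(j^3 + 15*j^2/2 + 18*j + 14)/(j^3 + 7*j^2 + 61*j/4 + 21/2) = 2*(j + 2)/(2*j + 3)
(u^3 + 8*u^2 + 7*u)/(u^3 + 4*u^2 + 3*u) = (u + 7)/(u + 3)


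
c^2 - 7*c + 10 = (c - 5)*(c - 2)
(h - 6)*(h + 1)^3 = h^4 - 3*h^3 - 15*h^2 - 17*h - 6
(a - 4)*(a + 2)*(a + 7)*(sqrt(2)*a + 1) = sqrt(2)*a^4 + a^3 + 5*sqrt(2)*a^3 - 22*sqrt(2)*a^2 + 5*a^2 - 56*sqrt(2)*a - 22*a - 56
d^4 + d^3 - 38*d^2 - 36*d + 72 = (d - 6)*(d - 1)*(d + 2)*(d + 6)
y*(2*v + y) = 2*v*y + y^2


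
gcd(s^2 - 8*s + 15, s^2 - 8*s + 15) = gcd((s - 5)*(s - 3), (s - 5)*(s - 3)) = s^2 - 8*s + 15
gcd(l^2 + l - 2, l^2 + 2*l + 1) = 1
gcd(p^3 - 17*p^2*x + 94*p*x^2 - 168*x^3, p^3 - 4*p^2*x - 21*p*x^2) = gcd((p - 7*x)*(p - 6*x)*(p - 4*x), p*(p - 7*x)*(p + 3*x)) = -p + 7*x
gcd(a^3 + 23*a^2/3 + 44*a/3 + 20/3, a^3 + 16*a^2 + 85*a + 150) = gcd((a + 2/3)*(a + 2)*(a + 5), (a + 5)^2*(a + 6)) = a + 5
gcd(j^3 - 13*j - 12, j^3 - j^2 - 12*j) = j^2 - j - 12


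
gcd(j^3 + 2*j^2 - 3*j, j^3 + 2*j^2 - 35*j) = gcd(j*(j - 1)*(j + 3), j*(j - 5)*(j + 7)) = j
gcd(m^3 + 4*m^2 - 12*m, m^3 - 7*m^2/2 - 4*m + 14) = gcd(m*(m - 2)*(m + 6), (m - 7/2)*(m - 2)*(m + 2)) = m - 2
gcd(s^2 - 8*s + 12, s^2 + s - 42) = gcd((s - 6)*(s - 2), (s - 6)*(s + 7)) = s - 6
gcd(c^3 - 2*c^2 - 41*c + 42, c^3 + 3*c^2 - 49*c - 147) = c - 7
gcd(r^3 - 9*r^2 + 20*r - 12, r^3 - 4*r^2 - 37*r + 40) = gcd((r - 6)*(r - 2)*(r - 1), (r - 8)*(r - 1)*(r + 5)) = r - 1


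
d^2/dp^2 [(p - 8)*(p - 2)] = 2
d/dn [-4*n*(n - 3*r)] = -8*n + 12*r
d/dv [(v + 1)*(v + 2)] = 2*v + 3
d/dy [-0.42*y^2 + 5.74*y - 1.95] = 5.74 - 0.84*y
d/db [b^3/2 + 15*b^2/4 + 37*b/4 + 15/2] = 3*b^2/2 + 15*b/2 + 37/4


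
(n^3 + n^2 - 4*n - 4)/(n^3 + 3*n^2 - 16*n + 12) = (n^2 + 3*n + 2)/(n^2 + 5*n - 6)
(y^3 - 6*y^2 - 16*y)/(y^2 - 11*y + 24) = y*(y + 2)/(y - 3)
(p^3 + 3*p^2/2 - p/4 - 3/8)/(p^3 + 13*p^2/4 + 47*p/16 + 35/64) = 8*(8*p^3 + 12*p^2 - 2*p - 3)/(64*p^3 + 208*p^2 + 188*p + 35)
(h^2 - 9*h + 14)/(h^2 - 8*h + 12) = (h - 7)/(h - 6)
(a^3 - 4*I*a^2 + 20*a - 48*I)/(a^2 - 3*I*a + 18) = (a^2 + 2*I*a + 8)/(a + 3*I)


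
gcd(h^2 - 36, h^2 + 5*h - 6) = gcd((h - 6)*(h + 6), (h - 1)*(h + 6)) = h + 6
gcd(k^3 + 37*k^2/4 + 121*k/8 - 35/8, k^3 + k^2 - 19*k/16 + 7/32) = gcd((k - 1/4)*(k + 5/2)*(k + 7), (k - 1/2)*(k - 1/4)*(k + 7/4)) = k - 1/4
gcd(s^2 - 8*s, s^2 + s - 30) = 1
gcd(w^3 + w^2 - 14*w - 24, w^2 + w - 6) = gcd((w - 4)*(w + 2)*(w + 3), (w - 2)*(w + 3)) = w + 3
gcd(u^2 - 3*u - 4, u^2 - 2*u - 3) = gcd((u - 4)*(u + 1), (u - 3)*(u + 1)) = u + 1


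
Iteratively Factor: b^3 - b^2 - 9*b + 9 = (b - 3)*(b^2 + 2*b - 3) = (b - 3)*(b - 1)*(b + 3)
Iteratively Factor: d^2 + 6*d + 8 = (d + 2)*(d + 4)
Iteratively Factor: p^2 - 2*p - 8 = (p + 2)*(p - 4)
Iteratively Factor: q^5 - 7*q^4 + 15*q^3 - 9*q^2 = (q - 1)*(q^4 - 6*q^3 + 9*q^2) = (q - 3)*(q - 1)*(q^3 - 3*q^2) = (q - 3)^2*(q - 1)*(q^2) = q*(q - 3)^2*(q - 1)*(q)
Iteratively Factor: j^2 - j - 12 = (j + 3)*(j - 4)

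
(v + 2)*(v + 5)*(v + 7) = v^3 + 14*v^2 + 59*v + 70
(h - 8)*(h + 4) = h^2 - 4*h - 32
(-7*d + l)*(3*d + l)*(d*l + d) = -21*d^3*l - 21*d^3 - 4*d^2*l^2 - 4*d^2*l + d*l^3 + d*l^2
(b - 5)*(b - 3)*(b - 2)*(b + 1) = b^4 - 9*b^3 + 21*b^2 + b - 30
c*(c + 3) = c^2 + 3*c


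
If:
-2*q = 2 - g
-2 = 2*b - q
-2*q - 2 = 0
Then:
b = -3/2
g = 0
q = -1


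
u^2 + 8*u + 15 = (u + 3)*(u + 5)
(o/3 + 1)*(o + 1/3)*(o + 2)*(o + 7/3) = o^4/3 + 23*o^3/9 + 181*o^2/27 + 179*o/27 + 14/9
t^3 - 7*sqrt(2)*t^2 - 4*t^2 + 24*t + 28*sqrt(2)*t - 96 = (t - 4)*(t - 4*sqrt(2))*(t - 3*sqrt(2))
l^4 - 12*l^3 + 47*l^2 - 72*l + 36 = (l - 6)*(l - 3)*(l - 2)*(l - 1)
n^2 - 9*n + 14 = (n - 7)*(n - 2)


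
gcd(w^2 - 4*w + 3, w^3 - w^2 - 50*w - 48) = 1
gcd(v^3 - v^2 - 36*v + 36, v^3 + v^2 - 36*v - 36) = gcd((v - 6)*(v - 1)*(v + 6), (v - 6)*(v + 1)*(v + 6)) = v^2 - 36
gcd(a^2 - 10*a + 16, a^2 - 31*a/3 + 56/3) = a - 8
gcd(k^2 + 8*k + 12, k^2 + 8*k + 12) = k^2 + 8*k + 12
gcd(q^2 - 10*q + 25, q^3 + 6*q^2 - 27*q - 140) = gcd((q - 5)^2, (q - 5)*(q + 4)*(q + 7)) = q - 5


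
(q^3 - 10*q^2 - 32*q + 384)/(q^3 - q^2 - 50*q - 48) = (q - 8)/(q + 1)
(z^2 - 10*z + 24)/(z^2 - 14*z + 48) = (z - 4)/(z - 8)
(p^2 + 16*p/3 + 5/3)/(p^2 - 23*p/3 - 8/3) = (p + 5)/(p - 8)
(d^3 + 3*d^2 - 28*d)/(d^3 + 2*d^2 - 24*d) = (d + 7)/(d + 6)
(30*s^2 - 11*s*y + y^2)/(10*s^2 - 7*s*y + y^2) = (-6*s + y)/(-2*s + y)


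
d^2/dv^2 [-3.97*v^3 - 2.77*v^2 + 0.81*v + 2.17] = -23.82*v - 5.54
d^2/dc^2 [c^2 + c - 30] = 2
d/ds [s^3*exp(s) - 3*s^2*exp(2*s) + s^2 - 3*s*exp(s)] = s^3*exp(s) - 6*s^2*exp(2*s) + 3*s^2*exp(s) - 6*s*exp(2*s) - 3*s*exp(s) + 2*s - 3*exp(s)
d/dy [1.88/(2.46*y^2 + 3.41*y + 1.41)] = (-9.2496*y - 6.4108)/(2.46*y^2 + 3.41*y + 1.41)^2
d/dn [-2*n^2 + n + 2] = 1 - 4*n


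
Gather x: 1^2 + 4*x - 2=4*x - 1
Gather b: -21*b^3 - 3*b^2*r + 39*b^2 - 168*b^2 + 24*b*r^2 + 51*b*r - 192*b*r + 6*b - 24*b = -21*b^3 + b^2*(-3*r - 129) + b*(24*r^2 - 141*r - 18)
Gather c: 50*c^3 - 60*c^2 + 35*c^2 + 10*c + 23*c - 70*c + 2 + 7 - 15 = 50*c^3 - 25*c^2 - 37*c - 6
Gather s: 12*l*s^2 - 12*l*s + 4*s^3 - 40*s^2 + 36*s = 4*s^3 + s^2*(12*l - 40) + s*(36 - 12*l)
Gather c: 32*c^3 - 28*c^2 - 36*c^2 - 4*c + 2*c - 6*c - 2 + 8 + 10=32*c^3 - 64*c^2 - 8*c + 16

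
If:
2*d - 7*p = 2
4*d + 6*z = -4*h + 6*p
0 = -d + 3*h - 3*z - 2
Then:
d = -105*z/38 - 23/19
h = 3*z/38 + 5/19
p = -15*z/19 - 12/19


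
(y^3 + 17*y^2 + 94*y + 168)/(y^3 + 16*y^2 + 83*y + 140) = (y + 6)/(y + 5)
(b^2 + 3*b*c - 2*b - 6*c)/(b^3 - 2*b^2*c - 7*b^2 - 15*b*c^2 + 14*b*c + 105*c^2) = (b - 2)/(b^2 - 5*b*c - 7*b + 35*c)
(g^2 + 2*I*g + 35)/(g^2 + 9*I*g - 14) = (g - 5*I)/(g + 2*I)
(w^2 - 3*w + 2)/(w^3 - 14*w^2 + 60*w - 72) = (w - 1)/(w^2 - 12*w + 36)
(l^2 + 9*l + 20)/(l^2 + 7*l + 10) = (l + 4)/(l + 2)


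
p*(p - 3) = p^2 - 3*p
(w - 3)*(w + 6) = w^2 + 3*w - 18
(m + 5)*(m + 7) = m^2 + 12*m + 35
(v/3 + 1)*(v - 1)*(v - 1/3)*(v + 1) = v^4/3 + 8*v^3/9 - 2*v^2/3 - 8*v/9 + 1/3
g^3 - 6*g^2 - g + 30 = (g - 5)*(g - 3)*(g + 2)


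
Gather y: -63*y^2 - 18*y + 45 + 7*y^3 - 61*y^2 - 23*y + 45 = 7*y^3 - 124*y^2 - 41*y + 90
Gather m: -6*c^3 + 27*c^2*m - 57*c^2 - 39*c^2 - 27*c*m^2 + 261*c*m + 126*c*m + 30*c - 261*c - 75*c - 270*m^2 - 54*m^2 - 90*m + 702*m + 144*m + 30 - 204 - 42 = -6*c^3 - 96*c^2 - 306*c + m^2*(-27*c - 324) + m*(27*c^2 + 387*c + 756) - 216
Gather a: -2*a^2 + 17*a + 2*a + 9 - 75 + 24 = -2*a^2 + 19*a - 42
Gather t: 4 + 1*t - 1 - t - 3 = 0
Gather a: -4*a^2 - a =-4*a^2 - a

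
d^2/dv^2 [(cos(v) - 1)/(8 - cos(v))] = 7*(cos(v)^2 + 8*cos(v) - 2)/(cos(v) - 8)^3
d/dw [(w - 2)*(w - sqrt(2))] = 2*w - 2 - sqrt(2)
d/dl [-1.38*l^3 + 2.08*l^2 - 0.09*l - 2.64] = -4.14*l^2 + 4.16*l - 0.09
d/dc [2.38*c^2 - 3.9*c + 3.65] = 4.76*c - 3.9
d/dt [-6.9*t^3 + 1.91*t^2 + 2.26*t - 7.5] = -20.7*t^2 + 3.82*t + 2.26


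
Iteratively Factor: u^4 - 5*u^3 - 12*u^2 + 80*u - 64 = (u - 4)*(u^3 - u^2 - 16*u + 16) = (u - 4)^2*(u^2 + 3*u - 4) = (u - 4)^2*(u - 1)*(u + 4)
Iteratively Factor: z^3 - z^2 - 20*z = (z + 4)*(z^2 - 5*z) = z*(z + 4)*(z - 5)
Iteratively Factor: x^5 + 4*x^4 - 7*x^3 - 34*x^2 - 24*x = (x + 1)*(x^4 + 3*x^3 - 10*x^2 - 24*x) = (x - 3)*(x + 1)*(x^3 + 6*x^2 + 8*x) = (x - 3)*(x + 1)*(x + 4)*(x^2 + 2*x) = (x - 3)*(x + 1)*(x + 2)*(x + 4)*(x)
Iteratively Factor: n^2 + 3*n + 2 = (n + 2)*(n + 1)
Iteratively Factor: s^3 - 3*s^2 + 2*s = (s - 2)*(s^2 - s) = s*(s - 2)*(s - 1)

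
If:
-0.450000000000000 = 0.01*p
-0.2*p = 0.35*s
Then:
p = -45.00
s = 25.71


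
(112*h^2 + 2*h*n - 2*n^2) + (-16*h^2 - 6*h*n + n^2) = 96*h^2 - 4*h*n - n^2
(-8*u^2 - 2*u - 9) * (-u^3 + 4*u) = 8*u^5 + 2*u^4 - 23*u^3 - 8*u^2 - 36*u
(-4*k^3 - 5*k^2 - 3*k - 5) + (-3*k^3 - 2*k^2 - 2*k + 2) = -7*k^3 - 7*k^2 - 5*k - 3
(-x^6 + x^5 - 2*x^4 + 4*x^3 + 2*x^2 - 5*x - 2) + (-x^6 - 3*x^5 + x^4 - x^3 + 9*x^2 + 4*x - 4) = -2*x^6 - 2*x^5 - x^4 + 3*x^3 + 11*x^2 - x - 6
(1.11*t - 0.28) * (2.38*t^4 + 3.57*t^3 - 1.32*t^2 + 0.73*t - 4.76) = 2.6418*t^5 + 3.2963*t^4 - 2.4648*t^3 + 1.1799*t^2 - 5.488*t + 1.3328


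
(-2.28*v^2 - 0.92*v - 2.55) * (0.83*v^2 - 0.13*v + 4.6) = -1.8924*v^4 - 0.4672*v^3 - 12.4849*v^2 - 3.9005*v - 11.73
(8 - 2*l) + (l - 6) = 2 - l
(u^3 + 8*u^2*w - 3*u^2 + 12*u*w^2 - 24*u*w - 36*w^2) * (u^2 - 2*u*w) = u^5 + 6*u^4*w - 3*u^4 - 4*u^3*w^2 - 18*u^3*w - 24*u^2*w^3 + 12*u^2*w^2 + 72*u*w^3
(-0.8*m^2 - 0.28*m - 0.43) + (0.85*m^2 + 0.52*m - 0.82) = 0.0499999999999999*m^2 + 0.24*m - 1.25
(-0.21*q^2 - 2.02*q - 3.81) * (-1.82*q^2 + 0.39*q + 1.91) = 0.3822*q^4 + 3.5945*q^3 + 5.7453*q^2 - 5.3441*q - 7.2771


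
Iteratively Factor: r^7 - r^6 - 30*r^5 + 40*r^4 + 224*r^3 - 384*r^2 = (r - 2)*(r^6 + r^5 - 28*r^4 - 16*r^3 + 192*r^2) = r*(r - 2)*(r^5 + r^4 - 28*r^3 - 16*r^2 + 192*r) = r*(r - 2)*(r + 4)*(r^4 - 3*r^3 - 16*r^2 + 48*r) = r*(r - 2)*(r + 4)^2*(r^3 - 7*r^2 + 12*r) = r*(r - 4)*(r - 2)*(r + 4)^2*(r^2 - 3*r) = r*(r - 4)*(r - 3)*(r - 2)*(r + 4)^2*(r)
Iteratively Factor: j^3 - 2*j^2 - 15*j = (j - 5)*(j^2 + 3*j) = (j - 5)*(j + 3)*(j)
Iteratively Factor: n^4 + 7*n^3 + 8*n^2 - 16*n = (n - 1)*(n^3 + 8*n^2 + 16*n) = (n - 1)*(n + 4)*(n^2 + 4*n) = (n - 1)*(n + 4)^2*(n)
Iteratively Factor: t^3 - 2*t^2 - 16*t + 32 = (t + 4)*(t^2 - 6*t + 8) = (t - 4)*(t + 4)*(t - 2)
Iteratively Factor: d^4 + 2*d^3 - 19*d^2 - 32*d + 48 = (d + 4)*(d^3 - 2*d^2 - 11*d + 12) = (d - 4)*(d + 4)*(d^2 + 2*d - 3) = (d - 4)*(d + 3)*(d + 4)*(d - 1)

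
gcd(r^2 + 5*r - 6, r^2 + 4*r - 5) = r - 1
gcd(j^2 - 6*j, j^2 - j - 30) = j - 6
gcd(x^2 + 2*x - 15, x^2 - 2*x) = 1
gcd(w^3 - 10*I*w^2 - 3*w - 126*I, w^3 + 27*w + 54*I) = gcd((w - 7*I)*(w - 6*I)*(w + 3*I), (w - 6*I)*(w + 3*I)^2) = w^2 - 3*I*w + 18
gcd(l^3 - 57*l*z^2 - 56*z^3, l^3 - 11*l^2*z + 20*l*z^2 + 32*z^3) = -l^2 + 7*l*z + 8*z^2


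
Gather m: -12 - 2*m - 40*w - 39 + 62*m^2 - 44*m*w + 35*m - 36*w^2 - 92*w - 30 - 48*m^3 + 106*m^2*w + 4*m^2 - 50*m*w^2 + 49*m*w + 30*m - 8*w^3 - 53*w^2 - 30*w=-48*m^3 + m^2*(106*w + 66) + m*(-50*w^2 + 5*w + 63) - 8*w^3 - 89*w^2 - 162*w - 81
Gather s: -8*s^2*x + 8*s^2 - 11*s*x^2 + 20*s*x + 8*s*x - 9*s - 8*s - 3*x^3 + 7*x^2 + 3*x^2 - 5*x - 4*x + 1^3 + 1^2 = s^2*(8 - 8*x) + s*(-11*x^2 + 28*x - 17) - 3*x^3 + 10*x^2 - 9*x + 2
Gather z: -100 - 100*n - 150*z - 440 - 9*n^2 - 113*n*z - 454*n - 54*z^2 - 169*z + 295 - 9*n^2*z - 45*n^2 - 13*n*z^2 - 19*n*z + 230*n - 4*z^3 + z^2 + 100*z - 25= -54*n^2 - 324*n - 4*z^3 + z^2*(-13*n - 53) + z*(-9*n^2 - 132*n - 219) - 270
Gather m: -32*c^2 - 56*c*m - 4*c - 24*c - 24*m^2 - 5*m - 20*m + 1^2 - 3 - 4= -32*c^2 - 28*c - 24*m^2 + m*(-56*c - 25) - 6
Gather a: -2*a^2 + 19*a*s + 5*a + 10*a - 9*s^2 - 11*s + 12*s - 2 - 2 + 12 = -2*a^2 + a*(19*s + 15) - 9*s^2 + s + 8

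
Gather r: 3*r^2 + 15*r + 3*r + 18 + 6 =3*r^2 + 18*r + 24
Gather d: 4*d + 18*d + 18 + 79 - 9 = 22*d + 88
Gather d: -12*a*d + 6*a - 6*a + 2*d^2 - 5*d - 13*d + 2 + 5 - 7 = 2*d^2 + d*(-12*a - 18)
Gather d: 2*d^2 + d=2*d^2 + d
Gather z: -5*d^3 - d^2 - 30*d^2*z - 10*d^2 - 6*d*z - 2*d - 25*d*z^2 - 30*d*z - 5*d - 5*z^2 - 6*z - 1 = -5*d^3 - 11*d^2 - 7*d + z^2*(-25*d - 5) + z*(-30*d^2 - 36*d - 6) - 1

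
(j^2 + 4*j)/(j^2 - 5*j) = (j + 4)/(j - 5)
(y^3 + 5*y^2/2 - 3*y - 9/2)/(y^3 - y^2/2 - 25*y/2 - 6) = (2*y^2 - y - 3)/(2*y^2 - 7*y - 4)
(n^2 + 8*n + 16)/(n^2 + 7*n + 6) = (n^2 + 8*n + 16)/(n^2 + 7*n + 6)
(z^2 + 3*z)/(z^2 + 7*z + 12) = z/(z + 4)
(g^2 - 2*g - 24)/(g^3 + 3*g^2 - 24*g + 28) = (g^2 - 2*g - 24)/(g^3 + 3*g^2 - 24*g + 28)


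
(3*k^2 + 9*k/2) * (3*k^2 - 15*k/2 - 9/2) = 9*k^4 - 9*k^3 - 189*k^2/4 - 81*k/4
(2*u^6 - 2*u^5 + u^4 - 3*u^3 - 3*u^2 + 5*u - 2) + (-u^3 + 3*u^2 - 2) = 2*u^6 - 2*u^5 + u^4 - 4*u^3 + 5*u - 4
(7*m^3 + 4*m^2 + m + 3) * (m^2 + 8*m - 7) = 7*m^5 + 60*m^4 - 16*m^3 - 17*m^2 + 17*m - 21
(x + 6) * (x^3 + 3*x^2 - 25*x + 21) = x^4 + 9*x^3 - 7*x^2 - 129*x + 126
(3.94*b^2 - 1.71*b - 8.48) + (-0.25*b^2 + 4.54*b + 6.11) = 3.69*b^2 + 2.83*b - 2.37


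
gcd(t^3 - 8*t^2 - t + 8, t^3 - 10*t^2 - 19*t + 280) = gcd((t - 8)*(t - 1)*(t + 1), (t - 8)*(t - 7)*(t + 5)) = t - 8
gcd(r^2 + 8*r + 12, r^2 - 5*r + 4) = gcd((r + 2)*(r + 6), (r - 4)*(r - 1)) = 1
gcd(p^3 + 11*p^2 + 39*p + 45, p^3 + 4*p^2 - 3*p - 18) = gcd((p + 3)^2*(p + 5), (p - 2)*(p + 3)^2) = p^2 + 6*p + 9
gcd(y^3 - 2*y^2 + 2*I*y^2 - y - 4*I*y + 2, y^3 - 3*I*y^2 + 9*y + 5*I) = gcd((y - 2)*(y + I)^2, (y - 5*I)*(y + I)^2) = y^2 + 2*I*y - 1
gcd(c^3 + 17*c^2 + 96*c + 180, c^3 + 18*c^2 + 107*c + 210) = c^2 + 11*c + 30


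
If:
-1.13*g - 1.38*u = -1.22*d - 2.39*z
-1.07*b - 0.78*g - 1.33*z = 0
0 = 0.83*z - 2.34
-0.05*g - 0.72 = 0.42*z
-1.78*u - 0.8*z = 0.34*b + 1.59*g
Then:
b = 24.26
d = -8.99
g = -38.08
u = 28.12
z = 2.82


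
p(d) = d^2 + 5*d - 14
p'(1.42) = 7.84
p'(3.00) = 11.00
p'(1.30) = 7.60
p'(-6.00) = -7.00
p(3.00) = 10.00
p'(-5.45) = -5.90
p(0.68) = -10.14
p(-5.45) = -11.55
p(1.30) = -5.81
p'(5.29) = 15.58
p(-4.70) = -15.41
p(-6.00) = -8.00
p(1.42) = -4.88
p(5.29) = 40.43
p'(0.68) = 6.36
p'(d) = 2*d + 5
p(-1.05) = -18.15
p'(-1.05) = 2.90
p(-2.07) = -20.07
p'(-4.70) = -4.40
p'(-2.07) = 0.86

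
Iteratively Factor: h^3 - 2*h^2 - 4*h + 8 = (h + 2)*(h^2 - 4*h + 4) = (h - 2)*(h + 2)*(h - 2)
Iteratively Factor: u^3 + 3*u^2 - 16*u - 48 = (u - 4)*(u^2 + 7*u + 12) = (u - 4)*(u + 4)*(u + 3)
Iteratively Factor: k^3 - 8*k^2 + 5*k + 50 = (k + 2)*(k^2 - 10*k + 25) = (k - 5)*(k + 2)*(k - 5)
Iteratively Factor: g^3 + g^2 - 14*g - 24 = (g + 3)*(g^2 - 2*g - 8) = (g + 2)*(g + 3)*(g - 4)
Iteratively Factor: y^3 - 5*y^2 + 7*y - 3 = (y - 1)*(y^2 - 4*y + 3) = (y - 1)^2*(y - 3)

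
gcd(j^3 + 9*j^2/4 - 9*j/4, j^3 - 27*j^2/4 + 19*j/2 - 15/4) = j - 3/4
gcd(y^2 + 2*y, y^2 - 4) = y + 2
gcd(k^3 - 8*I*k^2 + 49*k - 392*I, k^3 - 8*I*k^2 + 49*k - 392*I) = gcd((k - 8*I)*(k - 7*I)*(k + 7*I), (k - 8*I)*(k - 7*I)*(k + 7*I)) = k^3 - 8*I*k^2 + 49*k - 392*I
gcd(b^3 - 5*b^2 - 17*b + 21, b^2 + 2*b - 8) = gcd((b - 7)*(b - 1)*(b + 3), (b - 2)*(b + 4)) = 1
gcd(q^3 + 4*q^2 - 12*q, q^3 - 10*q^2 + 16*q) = q^2 - 2*q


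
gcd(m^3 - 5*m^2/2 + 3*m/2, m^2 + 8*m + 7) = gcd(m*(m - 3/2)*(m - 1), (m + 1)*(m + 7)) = 1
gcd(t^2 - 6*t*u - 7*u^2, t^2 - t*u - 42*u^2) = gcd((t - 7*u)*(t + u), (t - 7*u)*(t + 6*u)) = t - 7*u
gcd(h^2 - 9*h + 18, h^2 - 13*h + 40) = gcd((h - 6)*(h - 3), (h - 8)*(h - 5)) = 1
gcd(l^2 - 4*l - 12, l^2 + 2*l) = l + 2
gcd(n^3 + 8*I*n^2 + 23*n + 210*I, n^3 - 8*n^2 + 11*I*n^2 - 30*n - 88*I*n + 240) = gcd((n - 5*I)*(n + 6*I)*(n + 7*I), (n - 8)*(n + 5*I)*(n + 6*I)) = n + 6*I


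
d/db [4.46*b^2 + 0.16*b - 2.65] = 8.92*b + 0.16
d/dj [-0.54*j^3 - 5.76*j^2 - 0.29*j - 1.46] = -1.62*j^2 - 11.52*j - 0.29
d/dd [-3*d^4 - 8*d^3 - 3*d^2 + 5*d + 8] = -12*d^3 - 24*d^2 - 6*d + 5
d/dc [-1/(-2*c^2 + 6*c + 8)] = (3/2 - c)/(-c^2 + 3*c + 4)^2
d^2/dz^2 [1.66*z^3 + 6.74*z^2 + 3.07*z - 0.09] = 9.96*z + 13.48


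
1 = 1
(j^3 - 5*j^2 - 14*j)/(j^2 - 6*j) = (j^2 - 5*j - 14)/(j - 6)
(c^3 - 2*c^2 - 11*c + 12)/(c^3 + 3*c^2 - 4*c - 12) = (c^2 - 5*c + 4)/(c^2 - 4)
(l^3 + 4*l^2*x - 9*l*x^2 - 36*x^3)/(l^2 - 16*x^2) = (-l^2 + 9*x^2)/(-l + 4*x)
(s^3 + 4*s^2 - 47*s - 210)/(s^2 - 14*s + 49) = (s^2 + 11*s + 30)/(s - 7)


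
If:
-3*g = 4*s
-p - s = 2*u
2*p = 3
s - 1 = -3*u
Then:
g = 26/3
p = 3/2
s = -13/2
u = 5/2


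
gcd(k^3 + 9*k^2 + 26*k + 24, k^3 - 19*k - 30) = k^2 + 5*k + 6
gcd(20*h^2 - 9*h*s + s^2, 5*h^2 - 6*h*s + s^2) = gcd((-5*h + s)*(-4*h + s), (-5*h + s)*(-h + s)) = -5*h + s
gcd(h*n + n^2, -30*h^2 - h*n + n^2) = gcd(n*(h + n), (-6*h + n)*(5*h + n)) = 1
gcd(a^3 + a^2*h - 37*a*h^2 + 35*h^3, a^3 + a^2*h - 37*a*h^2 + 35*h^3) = a^3 + a^2*h - 37*a*h^2 + 35*h^3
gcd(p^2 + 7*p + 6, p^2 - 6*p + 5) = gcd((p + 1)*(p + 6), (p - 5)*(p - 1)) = 1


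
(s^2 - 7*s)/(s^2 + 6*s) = (s - 7)/(s + 6)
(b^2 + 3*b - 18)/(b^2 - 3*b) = (b + 6)/b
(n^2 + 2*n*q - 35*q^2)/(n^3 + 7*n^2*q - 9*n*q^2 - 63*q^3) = (-n + 5*q)/(-n^2 + 9*q^2)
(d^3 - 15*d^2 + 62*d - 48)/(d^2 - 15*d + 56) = (d^2 - 7*d + 6)/(d - 7)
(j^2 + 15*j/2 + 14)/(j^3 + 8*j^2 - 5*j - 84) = (j + 7/2)/(j^2 + 4*j - 21)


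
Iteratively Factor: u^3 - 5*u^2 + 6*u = (u)*(u^2 - 5*u + 6) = u*(u - 2)*(u - 3)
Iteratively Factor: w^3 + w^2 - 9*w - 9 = (w - 3)*(w^2 + 4*w + 3) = (w - 3)*(w + 3)*(w + 1)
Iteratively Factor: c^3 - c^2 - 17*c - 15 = (c + 3)*(c^2 - 4*c - 5) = (c - 5)*(c + 3)*(c + 1)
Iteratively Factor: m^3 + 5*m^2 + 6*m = (m + 2)*(m^2 + 3*m) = (m + 2)*(m + 3)*(m)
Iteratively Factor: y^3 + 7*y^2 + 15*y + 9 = (y + 3)*(y^2 + 4*y + 3) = (y + 3)^2*(y + 1)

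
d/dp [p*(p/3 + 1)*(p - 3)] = p^2 - 3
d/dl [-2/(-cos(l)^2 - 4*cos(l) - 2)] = 4*(cos(l) + 2)*sin(l)/(cos(l)^2 + 4*cos(l) + 2)^2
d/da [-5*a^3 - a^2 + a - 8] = -15*a^2 - 2*a + 1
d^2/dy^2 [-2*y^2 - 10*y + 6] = -4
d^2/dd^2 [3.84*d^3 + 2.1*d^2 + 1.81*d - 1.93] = 23.04*d + 4.2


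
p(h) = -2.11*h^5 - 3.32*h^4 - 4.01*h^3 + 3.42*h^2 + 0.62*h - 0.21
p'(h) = -10.55*h^4 - 13.28*h^3 - 12.03*h^2 + 6.84*h + 0.62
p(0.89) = -3.04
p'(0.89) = -18.80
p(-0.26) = -0.08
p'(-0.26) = -1.79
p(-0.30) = -0.00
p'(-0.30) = -2.24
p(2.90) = -735.05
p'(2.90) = -1150.78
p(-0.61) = 1.31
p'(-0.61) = -6.48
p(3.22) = -1183.95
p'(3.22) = -1679.62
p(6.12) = -23559.95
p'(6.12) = -18252.03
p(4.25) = -4252.48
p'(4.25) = -4649.03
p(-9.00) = 106005.39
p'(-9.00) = -60572.80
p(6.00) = -21449.61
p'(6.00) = -16932.70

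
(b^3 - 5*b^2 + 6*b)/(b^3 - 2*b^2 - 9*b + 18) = b/(b + 3)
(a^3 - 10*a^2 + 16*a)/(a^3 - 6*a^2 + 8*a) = (a - 8)/(a - 4)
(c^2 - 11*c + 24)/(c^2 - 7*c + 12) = (c - 8)/(c - 4)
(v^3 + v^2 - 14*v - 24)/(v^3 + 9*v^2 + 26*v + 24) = (v - 4)/(v + 4)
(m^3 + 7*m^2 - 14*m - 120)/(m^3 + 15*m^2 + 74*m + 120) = (m - 4)/(m + 4)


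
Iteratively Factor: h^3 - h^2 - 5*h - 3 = (h - 3)*(h^2 + 2*h + 1) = (h - 3)*(h + 1)*(h + 1)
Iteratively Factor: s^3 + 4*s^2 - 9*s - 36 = (s + 3)*(s^2 + s - 12) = (s - 3)*(s + 3)*(s + 4)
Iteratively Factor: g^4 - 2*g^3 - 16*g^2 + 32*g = (g - 4)*(g^3 + 2*g^2 - 8*g) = (g - 4)*(g + 4)*(g^2 - 2*g) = (g - 4)*(g - 2)*(g + 4)*(g)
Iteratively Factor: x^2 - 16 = (x - 4)*(x + 4)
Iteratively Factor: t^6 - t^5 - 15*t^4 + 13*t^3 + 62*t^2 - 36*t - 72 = (t + 2)*(t^5 - 3*t^4 - 9*t^3 + 31*t^2 - 36) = (t - 3)*(t + 2)*(t^4 - 9*t^2 + 4*t + 12) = (t - 3)*(t - 2)*(t + 2)*(t^3 + 2*t^2 - 5*t - 6) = (t - 3)*(t - 2)^2*(t + 2)*(t^2 + 4*t + 3) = (t - 3)*(t - 2)^2*(t + 2)*(t + 3)*(t + 1)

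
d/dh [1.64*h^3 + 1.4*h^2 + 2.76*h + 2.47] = 4.92*h^2 + 2.8*h + 2.76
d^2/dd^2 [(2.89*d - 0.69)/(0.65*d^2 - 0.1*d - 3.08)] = ((1.475 - 11.271*d)*(-0.65*d^2 + 0.1*d + 3.08) - (1.3*d - 0.1)*(2.6*d - 0.2)*(2.89*d - 0.69))/(-0.65*d^2 + 0.1*d + 3.08)^3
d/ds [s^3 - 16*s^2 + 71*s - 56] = 3*s^2 - 32*s + 71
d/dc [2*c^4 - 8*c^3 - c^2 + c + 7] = 8*c^3 - 24*c^2 - 2*c + 1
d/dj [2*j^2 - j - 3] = 4*j - 1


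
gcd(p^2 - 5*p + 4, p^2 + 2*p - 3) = p - 1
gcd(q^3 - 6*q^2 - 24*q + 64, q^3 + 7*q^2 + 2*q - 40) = q^2 + 2*q - 8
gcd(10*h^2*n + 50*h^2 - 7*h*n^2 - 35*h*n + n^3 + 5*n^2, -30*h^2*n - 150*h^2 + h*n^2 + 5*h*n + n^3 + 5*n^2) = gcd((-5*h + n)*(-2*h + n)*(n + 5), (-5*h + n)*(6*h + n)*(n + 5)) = 5*h*n + 25*h - n^2 - 5*n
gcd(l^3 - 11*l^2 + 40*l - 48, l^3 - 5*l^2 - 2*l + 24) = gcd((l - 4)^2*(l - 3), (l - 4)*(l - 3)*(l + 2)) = l^2 - 7*l + 12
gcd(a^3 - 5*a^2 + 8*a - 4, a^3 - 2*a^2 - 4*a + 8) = a^2 - 4*a + 4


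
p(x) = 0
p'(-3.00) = 0.00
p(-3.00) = 0.00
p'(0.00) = 0.00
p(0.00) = 0.00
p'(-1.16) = 0.00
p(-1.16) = 0.00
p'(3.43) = 0.00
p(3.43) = 0.00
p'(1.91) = 0.00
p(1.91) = 0.00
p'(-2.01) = 0.00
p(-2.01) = 0.00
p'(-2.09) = 0.00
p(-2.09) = 0.00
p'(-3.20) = 0.00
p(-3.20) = 0.00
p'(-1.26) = 0.00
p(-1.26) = 0.00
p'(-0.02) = 0.00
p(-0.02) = 0.00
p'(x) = 0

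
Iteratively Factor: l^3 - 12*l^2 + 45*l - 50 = (l - 5)*(l^2 - 7*l + 10) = (l - 5)*(l - 2)*(l - 5)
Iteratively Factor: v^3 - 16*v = (v)*(v^2 - 16) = v*(v + 4)*(v - 4)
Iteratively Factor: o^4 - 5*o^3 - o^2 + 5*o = (o)*(o^3 - 5*o^2 - o + 5) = o*(o - 5)*(o^2 - 1) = o*(o - 5)*(o - 1)*(o + 1)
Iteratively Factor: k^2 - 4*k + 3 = (k - 3)*(k - 1)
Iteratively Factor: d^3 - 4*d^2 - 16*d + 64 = (d - 4)*(d^2 - 16) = (d - 4)^2*(d + 4)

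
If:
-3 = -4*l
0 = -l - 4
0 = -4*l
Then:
No Solution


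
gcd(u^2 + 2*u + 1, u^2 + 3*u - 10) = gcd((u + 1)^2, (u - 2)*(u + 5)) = 1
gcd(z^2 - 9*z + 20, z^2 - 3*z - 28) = 1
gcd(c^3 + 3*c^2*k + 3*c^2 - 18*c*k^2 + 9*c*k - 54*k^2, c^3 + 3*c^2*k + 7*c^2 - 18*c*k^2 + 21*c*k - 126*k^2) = c^2 + 3*c*k - 18*k^2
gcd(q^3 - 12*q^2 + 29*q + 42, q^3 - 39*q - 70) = q - 7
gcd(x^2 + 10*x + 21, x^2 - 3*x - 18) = x + 3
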